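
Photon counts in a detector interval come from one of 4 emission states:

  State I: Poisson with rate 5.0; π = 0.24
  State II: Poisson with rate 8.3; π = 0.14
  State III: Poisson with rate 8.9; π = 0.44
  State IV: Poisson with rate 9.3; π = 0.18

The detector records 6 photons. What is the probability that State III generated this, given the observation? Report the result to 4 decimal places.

0.3868

The responsibility of component k is π_k f_k(x) divided by Σ_j π_j f_j(x).
Component likelihoods at x = 6 photons:
  L_I = e^(−5.0)·5.0^6/6! = 0.146223
  L_II = e^(−8.3)·8.3^6/6! = 0.112847
  L_III = e^(−8.9)·8.9^6/6! = 0.0941427
  L_IV = e^(−9.3)·9.3^6/6! = 0.0821536
Weight by the priors:
  π_I·L_I = 0.24 × 0.146223 = 0.0350935
  π_II·L_II = 0.14 × 0.112847 = 0.0157986
  π_III·L_III = 0.44 × 0.0941427 = 0.0414228
  π_IV·L_IV = 0.18 × 0.0821536 = 0.0147876
Normaliser: 0.0350935 + 0.0157986 + 0.0414228 + 0.0147876 = 0.107103
So the posterior for State III is 0.0414228 / 0.107103 ≈ 0.3868.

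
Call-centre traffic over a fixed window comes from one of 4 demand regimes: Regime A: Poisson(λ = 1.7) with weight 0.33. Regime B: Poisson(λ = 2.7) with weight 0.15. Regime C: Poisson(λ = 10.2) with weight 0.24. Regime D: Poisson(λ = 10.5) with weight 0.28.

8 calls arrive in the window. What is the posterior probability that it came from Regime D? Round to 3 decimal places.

0.514

By Bayes' theorem, P(k | x) = π_k f_k(x) / Σ_j π_j f_j(x).
Evaluate each component's likelihood at the observed value:
  p_A = e^(−1.7)·1.7^8/8! = 0.000316061
  p_B = e^(−2.7)·2.7^8/8! = 0.00470755
  p_C = e^(−10.2)·10.2^8/8! = 0.108013
  p_D = e^(−10.5)·10.5^8/8! = 0.100902
Multiply by the mixture weights:
  π_A·p_A = 0.33 × 0.000316061 = 0.0001043
  π_B·p_B = 0.15 × 0.00470755 = 0.000706132
  π_C·p_C = 0.24 × 0.108013 = 0.0259232
  π_D·p_D = 0.28 × 0.100902 = 0.0282527
Sum: 0.0001043 + 0.000706132 + 0.0259232 + 0.0282527 = 0.0549863
P(Regime D | the observation) ≈ 0.514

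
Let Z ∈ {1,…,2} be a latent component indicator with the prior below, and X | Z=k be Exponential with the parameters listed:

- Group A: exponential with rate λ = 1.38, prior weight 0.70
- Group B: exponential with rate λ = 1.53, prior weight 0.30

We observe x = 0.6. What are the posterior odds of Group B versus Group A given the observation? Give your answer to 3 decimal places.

0.434

Posterior odds = (P(Z=i) f_i(x)) / (P(Z=j) f_j(x)); the normalising sum cancels.
Evaluate each component's likelihood at the observed value:
  L_A = 0.602953
  L_B = 0.610955
Posterior odds = (P(Z=B)·L_B) / (P(Z=A)·L_A) = (0.30·0.610955) / (0.70·0.602953) = 0.183286 / 0.422067 ≈ 0.434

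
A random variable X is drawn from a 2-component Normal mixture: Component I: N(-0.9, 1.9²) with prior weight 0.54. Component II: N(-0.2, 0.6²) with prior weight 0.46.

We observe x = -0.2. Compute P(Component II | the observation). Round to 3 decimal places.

P(component k | x) = π_k·f_k(x) / marginal(x), where marginal(x) = Σ_j π_j·f_j(x).
Evaluate each component's likelihood at the observed value:
  p_I = (1/(1.9·√(2π)))·exp(−(-0.2−-0.9)²/(2·1.9²)) = 0.209970·exp(-0.06787) = 0.196192
  p_II = (1/(0.6·√(2π)))·exp(−(-0.2−-0.2)²/(2·0.6²)) = 0.664904·exp(-0.00000) = 0.664904
Multiply by the mixture weights:
  π_I·p_I = 0.54 × 0.196192 = 0.105944
  π_II·p_II = 0.46 × 0.664904 = 0.305856
Denominator: 0.105944 + 0.305856 = 0.4118
Responsibility of Component II: 0.305856 / 0.4118 ≈ 0.743

0.743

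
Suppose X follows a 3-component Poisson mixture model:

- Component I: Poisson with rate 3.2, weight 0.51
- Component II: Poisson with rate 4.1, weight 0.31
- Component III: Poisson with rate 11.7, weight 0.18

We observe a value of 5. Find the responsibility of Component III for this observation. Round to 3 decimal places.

0.025

By Bayes' theorem, P(k | x) = w_k f_k(x) / Σ_j w_j f_j(x).
Component likelihoods at x = 5:
  L_I = 0.113979
  L_II = 0.160004
  L_III = 0.0151531
Weight by the priors:
  w_I·L_I = 0.51 × 0.113979 = 0.0581295
  w_II·L_II = 0.31 × 0.160004 = 0.0496012
  w_III·L_III = 0.18 × 0.0151531 = 0.00272757
Normaliser: 0.0581295 + 0.0496012 + 0.00272757 = 0.110458
P(Component III | 5) ≈ 0.025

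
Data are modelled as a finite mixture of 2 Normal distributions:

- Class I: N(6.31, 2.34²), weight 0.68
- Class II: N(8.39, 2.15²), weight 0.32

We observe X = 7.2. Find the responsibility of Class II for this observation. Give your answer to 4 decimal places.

0.3208

Posterior ∝ prior × likelihood, so P(k | x) ∝ π_k f_k(x); normalise over all components.
Evaluate each component's likelihood at the observed value:
  p_I = (1/(2.34·√(2π)))·exp(−(7.2−6.31)²/(2·2.34²)) = 0.170488·exp(-0.07233) = 0.158592
  p_II = (1/(2.15·√(2π)))·exp(−(7.2−8.39)²/(2·2.15²)) = 0.185555·exp(-0.15317) = 0.159202
Unnormalised posteriors:
  π_I·p_I = 0.68 × 0.158592 = 0.107843
  π_II·p_II = 0.32 × 0.159202 = 0.0509447
Sum: 0.107843 + 0.0509447 = 0.158787
P(Class II | 7.2) = 0.0509447 / 0.158787 ≈ 0.3208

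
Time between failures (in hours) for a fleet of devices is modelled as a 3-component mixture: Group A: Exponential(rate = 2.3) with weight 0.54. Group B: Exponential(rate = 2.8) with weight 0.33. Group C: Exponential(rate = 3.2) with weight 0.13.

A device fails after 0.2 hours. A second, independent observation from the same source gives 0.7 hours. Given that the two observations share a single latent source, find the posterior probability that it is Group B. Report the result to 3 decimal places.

0.324

By Bayes' theorem, P(k | x) = π_k f_k(x) / Σ_j π_j f_j(x).
Since both observations come from the same component, the likelihood for component k is f_k(x₁)·f_k(x₂).
  L_A = [1.45195] × [0.459742] = 0.667523
  L_B = [1.59939] × [0.394404] = 0.630803
  L_C = [1.68734] × [0.340667] = 0.57482
Unnormalised posteriors:
  π_A·L_A = 0.54 × 0.667523 = 0.360462
  π_B·L_B = 0.33 × 0.630803 = 0.208165
  π_C·L_C = 0.13 × 0.57482 = 0.0747266
Denominator: 0.360462 + 0.208165 + 0.0747266 = 0.643354
P(Group B | x) ≈ 0.324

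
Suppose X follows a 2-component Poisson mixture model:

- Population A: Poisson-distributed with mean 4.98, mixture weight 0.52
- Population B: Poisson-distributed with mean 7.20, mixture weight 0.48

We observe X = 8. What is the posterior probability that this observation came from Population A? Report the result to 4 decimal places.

0.3432

Apply Bayes' rule: the posterior for each component is proportional to its prior times its likelihood at x.
Poisson probabilities:
  p_A = 0.0644952
  p_B = 0.133727
Weight by the priors:
  π_A·p_A = 0.52 × 0.0644952 = 0.0335375
  π_B·p_B = 0.48 × 0.133727 = 0.064189
Marginal: 0.0335375 + 0.064189 = 0.0977265
So the posterior for Population A is 0.0335375 / 0.0977265 ≈ 0.3432.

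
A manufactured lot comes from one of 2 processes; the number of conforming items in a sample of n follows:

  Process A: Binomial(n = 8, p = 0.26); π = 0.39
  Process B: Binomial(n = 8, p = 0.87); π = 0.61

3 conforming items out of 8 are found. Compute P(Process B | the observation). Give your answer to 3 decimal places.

P(component k | x) = P(Z=k)·f_k(x) / marginal(x), where marginal(x) = Σ_j P(Z=j)·f_j(x).
Component likelihoods at x = 3 conforming items out of 8:
  f_A = C(8,3)·0.26^3·0.74^5 = 56·0.017576·0.221901 = 0.218407
  f_B = C(8,3)·0.87^3·0.13^5 = 56·0.658503·3.71293e-05 = 0.00136919
Prior × likelihood for each component:
  P(Z=A)·f_A = 0.39 × 0.218407 = 0.0851788
  P(Z=B)·f_B = 0.61 × 0.00136919 = 0.000835204
Sum: 0.0851788 + 0.000835204 = 0.086014
So the posterior for Process B is 0.000835204 / 0.086014 ≈ 0.010.

0.010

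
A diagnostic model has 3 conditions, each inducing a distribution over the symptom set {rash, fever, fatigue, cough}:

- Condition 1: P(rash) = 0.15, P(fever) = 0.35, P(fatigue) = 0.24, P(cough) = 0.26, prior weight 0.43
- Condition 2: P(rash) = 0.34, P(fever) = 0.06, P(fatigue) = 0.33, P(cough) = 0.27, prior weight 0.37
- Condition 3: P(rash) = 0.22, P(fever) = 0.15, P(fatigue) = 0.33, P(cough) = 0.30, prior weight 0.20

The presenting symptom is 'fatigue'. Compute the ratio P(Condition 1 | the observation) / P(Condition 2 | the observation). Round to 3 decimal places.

Posterior odds = (P(Z=i) f_i(x)) / (P(Z=j) f_j(x)); the normalising sum cancels.
Categorical probabilities:
  f_1 = P(fatigue | comp) = 0.24
  f_2 = P(fatigue | comp) = 0.33
  f_3 = P(fatigue | comp) = 0.33
Odds = (0.43/0.37) × (0.24/0.33) = 1.16216 × 0.727273 ≈ 0.845

0.845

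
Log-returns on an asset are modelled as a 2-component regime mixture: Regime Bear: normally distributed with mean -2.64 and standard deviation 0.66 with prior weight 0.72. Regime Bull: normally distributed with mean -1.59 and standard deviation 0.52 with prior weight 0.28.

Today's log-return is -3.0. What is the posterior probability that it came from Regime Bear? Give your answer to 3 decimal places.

Posterior ∝ prior × likelihood, so P(k | x) ∝ π_k f_k(x); normalise over all components.
Normal densities:
  L_Bear = 0.520907
  L_Bull = 0.0194243
Multiply by the mixture weights:
  π_Bear·L_Bear = 0.72 × 0.520907 = 0.375053
  π_Bull·L_Bull = 0.28 × 0.0194243 = 0.00543879
Sum: 0.375053 + 0.00543879 = 0.380492
So the posterior for Regime Bear is 0.375053 / 0.380492 ≈ 0.986.

0.986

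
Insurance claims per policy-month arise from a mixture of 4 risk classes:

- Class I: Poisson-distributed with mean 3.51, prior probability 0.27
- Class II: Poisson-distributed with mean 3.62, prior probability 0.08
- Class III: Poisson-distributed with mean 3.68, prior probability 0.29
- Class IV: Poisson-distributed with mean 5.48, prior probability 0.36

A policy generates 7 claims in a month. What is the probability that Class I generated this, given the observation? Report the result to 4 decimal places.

0.1472

By Bayes' theorem, P(k | x) = w_k f_k(x) / Σ_j w_j f_j(x).
Component likelihoods at x = 7 claims:
  L_I = e^(−3.51)·3.51^7/7! = 0.0389355
  L_II = e^(−3.62)·3.62^7/7! = 0.0432896
  L_III = e^(−3.68)·3.68^7/7! = 0.0457405
  L_IV = e^(−5.48)·5.48^7/7! = 0.122772
Multiply by the mixture weights:
  w_I·L_I = 0.27 × 0.0389355 = 0.0105126
  w_II·L_II = 0.08 × 0.0432896 = 0.00346317
  w_III·L_III = 0.29 × 0.0457405 = 0.0132647
  w_IV·L_IV = 0.36 × 0.122772 = 0.0441979
Marginal: 0.0105126 + 0.00346317 + 0.0132647 + 0.0441979 = 0.0714384
Responsibility of Class I: 0.0105126 / 0.0714384 ≈ 0.1472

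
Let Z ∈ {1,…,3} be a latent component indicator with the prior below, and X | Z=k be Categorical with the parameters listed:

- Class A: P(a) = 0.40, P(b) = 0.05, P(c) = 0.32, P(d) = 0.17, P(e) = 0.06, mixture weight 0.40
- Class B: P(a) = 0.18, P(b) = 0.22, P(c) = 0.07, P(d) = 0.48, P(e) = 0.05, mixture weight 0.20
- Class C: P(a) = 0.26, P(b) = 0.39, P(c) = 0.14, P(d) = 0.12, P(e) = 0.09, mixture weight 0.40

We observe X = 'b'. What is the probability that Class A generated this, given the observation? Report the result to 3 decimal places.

The responsibility of component k is π_k f_k(x) divided by Σ_j π_j f_j(x).
Categorical probabilities:
  f_A = 0.05
  f_B = 0.22
  f_C = 0.39
Prior × likelihood for each component:
  π_A·f_A = 0.40 × 0.05 = 0.02
  π_B·f_B = 0.20 × 0.22 = 0.044
  π_C·f_C = 0.40 × 0.39 = 0.156
Sum: 0.02 + 0.044 + 0.156 = 0.22
So the posterior for Class A is 0.02 / 0.22 ≈ 0.091.

0.091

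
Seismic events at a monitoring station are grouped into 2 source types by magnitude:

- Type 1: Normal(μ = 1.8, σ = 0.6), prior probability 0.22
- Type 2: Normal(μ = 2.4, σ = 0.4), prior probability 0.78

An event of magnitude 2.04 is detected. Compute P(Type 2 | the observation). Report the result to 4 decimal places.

P(component k | x) = π_k·f_k(x) / marginal(x), where marginal(x) = Σ_j π_j·f_j(x).
Component likelihoods at x = 2.04:
  p_1 = (1/(0.6·√(2π)))·exp(−(2.04−1.8)²/(2·0.6²)) = 0.664904·exp(-0.08000) = 0.613784
  p_2 = (1/(0.4·√(2π)))·exp(−(2.04−2.4)²/(2·0.4²)) = 0.997356·exp(-0.40500) = 0.665213
Weight by the priors:
  π_1·p_1 = 0.22 × 0.613784 = 0.135032
  π_2·p_2 = 0.78 × 0.665213 = 0.518866
Sum: 0.135032 + 0.518866 = 0.653899
Responsibility of Type 2: 0.518866 / 0.653899 ≈ 0.7935

0.7935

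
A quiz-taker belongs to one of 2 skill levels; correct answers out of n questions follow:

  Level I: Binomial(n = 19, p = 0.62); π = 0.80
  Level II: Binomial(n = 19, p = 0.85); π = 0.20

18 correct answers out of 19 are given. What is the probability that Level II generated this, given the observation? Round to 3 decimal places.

0.967

The responsibility of component k is π_k f_k(x) divided by Σ_j π_j f_j(x).
Binomial probabilities:
  L_I = C(19,18)·0.62^18·0.38^1 = 19·0.000183253·0.38 = 0.00132308
  L_II = C(19,18)·0.85^18·0.15^1 = 19·0.0536464·0.15 = 0.152892
Weight by the priors:
  π_I·L_I = 0.80 × 0.00132308 = 0.00105847
  π_II·L_II = 0.20 × 0.152892 = 0.0305785
Normaliser: 0.00105847 + 0.0305785 = 0.0316369
Responsibility of Level II: 0.0305785 / 0.0316369 ≈ 0.967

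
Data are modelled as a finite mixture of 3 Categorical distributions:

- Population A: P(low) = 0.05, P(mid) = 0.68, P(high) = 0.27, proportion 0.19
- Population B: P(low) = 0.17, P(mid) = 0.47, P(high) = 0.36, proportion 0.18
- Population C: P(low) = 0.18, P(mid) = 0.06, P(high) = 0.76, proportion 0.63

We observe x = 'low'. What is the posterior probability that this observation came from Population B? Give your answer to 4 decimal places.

0.1993

Posterior ∝ prior × likelihood, so P(k | x) ∝ P(Z=k) f_k(x); normalise over all components.
Categorical probabilities:
  p_A = 0.05
  p_B = 0.17
  p_C = 0.18
Prior × likelihood for each component:
  P(Z=A)·p_A = 0.19 × 0.05 = 0.0095
  P(Z=B)·p_B = 0.18 × 0.17 = 0.0306
  P(Z=C)·p_C = 0.63 × 0.18 = 0.1134
Marginal: 0.0095 + 0.0306 + 0.1134 = 0.1535
P(Population B | data) ≈ 0.1993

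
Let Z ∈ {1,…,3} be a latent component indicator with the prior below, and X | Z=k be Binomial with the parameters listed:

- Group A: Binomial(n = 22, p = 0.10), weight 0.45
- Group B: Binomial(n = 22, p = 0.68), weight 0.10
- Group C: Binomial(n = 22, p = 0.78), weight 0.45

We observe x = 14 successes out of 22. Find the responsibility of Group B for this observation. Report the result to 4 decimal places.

Apply Bayes' rule: the posterior for each component is proportional to its prior times its likelihood at x.
Binomial probabilities:
  f_A = 1.3765e-09
  f_B = 0.158914
  f_C = 0.0541432
Prior × likelihood for each component:
  P(Z=A)·f_A = 0.45 × 1.3765e-09 = 6.19427e-10
  P(Z=B)·f_B = 0.10 × 0.158914 = 0.0158914
  P(Z=C)·f_C = 0.45 × 0.0541432 = 0.0243644
Sum: 6.19427e-10 + 0.0158914 + 0.0243644 = 0.0402558
Responsibility of Group B: 0.0158914 / 0.0402558 ≈ 0.3948

0.3948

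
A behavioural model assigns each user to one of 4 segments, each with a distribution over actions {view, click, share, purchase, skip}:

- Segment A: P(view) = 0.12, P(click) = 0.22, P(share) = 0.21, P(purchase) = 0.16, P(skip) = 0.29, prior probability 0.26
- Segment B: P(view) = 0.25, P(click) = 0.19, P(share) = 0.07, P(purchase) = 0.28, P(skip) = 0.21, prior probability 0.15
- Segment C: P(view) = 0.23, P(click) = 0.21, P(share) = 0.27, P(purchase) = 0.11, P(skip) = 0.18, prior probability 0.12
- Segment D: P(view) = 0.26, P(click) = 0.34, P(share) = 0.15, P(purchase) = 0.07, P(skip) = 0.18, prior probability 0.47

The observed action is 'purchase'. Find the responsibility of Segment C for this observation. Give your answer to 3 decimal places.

The responsibility of component k is π_k f_k(x) divided by Σ_j π_j f_j(x).
Evaluate each component's likelihood at the observed value:
  L_A = 0.16
  L_B = 0.28
  L_C = 0.11
  L_D = 0.07
Weight by the priors:
  π_A·L_A = 0.26 × 0.16 = 0.0416
  π_B·L_B = 0.15 × 0.28 = 0.042
  π_C·L_C = 0.12 × 0.11 = 0.0132
  π_D·L_D = 0.47 × 0.07 = 0.0329
Sum: 0.0416 + 0.042 + 0.0132 + 0.0329 = 0.1297
So the posterior for Segment C is 0.0132 / 0.1297 ≈ 0.102.

0.102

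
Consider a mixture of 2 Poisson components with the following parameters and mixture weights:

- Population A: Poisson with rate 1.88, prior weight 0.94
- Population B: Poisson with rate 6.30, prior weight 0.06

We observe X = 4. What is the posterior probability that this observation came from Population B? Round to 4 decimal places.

Posterior ∝ prior × likelihood, so P(k | x) ∝ P(Z=k) f_k(x); normalise over all components.
Poisson probabilities:
  p_A = e^(−1.88)·1.88^4/4! = 0.079423
  p_B = e^(−6.30)·6.30^4/4! = 0.12053
Multiply by the mixture weights:
  P(Z=A)·p_A = 0.94 × 0.079423 = 0.0746577
  P(Z=B)·p_B = 0.06 × 0.12053 = 0.00723181
Marginal: 0.0746577 + 0.00723181 = 0.0818895
Responsibility of Population B: 0.00723181 / 0.0818895 ≈ 0.0883

0.0883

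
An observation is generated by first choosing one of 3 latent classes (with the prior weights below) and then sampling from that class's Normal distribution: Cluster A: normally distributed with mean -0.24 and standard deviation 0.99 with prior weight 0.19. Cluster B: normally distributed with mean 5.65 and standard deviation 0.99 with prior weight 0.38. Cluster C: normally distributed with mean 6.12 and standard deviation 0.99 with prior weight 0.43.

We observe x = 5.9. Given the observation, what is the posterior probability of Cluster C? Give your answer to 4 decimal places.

Apply Bayes' rule: the posterior for each component is proportional to its prior times its likelihood at x.
Component likelihoods at x = 5.9:
  L_A = (1/(0.99·√(2π)))·exp(−(5.9−-0.24)²/(2·0.99²)) = 0.402972·exp(-19.23253) = 1.78935e-09
  L_B = (1/(0.99·√(2π)))·exp(−(5.9−5.65)²/(2·0.99²)) = 0.402972·exp(-0.03188) = 0.390326
  L_C = (1/(0.99·√(2π)))·exp(−(5.9−6.12)²/(2·0.99²)) = 0.402972·exp(-0.02469) = 0.393144
Weight by the priors:
  P(Z=A)·L_A = 0.19 × 1.78935e-09 = 3.39976e-10
  P(Z=B)·L_B = 0.38 × 0.390326 = 0.148324
  P(Z=C)·L_C = 0.43 × 0.393144 = 0.169052
Denominator: 3.39976e-10 + 0.148324 + 0.169052 = 0.317376
Responsibility of Cluster C: 0.169052 / 0.317376 ≈ 0.5327

0.5327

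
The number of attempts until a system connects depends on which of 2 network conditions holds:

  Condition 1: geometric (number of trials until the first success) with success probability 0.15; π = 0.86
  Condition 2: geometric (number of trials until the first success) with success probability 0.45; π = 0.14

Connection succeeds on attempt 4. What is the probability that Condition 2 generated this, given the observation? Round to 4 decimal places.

Apply Bayes' rule: the posterior for each component is proportional to its prior times its likelihood at x.
Component likelihoods at x = 4:
  f_1 = 0.15·(1−0.15)^3 = 0.15·0.614125 = 0.0921187
  f_2 = 0.45·(1−0.45)^3 = 0.45·0.166375 = 0.0748688
Unnormalised posteriors:
  P(Z=1)·f_1 = 0.86 × 0.0921187 = 0.0792221
  P(Z=2)·f_2 = 0.14 × 0.0748688 = 0.0104816
Sum: 0.0792221 + 0.0104816 = 0.0897037
P(Condition 2 | 4) = 0.0104816 / 0.0897037 ≈ 0.1168

0.1168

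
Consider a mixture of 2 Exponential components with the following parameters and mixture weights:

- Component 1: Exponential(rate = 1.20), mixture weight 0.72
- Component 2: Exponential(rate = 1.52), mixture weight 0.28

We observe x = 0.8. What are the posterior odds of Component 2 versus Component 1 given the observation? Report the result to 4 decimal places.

The posterior odds equal the prior odds times the likelihood ratio: (w_i/w_j)·(f_i(x)/f_j(x)).
Evaluate each component's likelihood at the observed value:
  f_1 = 0.459471
  f_2 = 0.450548
0.126154 / 0.330819 ≈ 0.3813

0.3813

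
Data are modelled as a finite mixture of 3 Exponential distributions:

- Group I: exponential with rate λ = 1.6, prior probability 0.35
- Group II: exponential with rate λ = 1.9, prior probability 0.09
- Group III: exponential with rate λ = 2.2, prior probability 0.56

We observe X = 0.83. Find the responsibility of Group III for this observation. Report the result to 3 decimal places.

0.519

By Bayes' theorem, P(k | x) = π_k f_k(x) / Σ_j π_j f_j(x).
Component likelihoods at x = 0.83:
  f_I = 0.424011
  f_II = 0.392529
  f_III = 0.354324
Weight by the priors:
  π_I·f_I = 0.35 × 0.424011 = 0.148404
  π_II·f_II = 0.09 × 0.392529 = 0.0353276
  π_III·f_III = 0.56 × 0.354324 = 0.198422
Marginal: 0.148404 + 0.0353276 + 0.198422 = 0.382153
P(Group III | the observation) ≈ 0.519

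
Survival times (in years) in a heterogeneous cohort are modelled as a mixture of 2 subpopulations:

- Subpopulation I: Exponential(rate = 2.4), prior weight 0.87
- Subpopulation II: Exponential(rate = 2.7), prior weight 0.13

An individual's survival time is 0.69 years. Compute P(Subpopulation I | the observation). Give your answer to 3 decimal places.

Apply Bayes' rule: the posterior for each component is proportional to its prior times its likelihood at x.
Evaluate each component's likelihood at the observed value:
  f_I = 0.458163
  f_II = 0.419057
Unnormalised posteriors:
  w_I·f_I = 0.87 × 0.458163 = 0.398601
  w_II·f_II = 0.13 × 0.419057 = 0.0544774
Sum: 0.398601 + 0.0544774 = 0.453079
P(Subpopulation I | data) = 0.398601 / 0.453079 ≈ 0.880

0.880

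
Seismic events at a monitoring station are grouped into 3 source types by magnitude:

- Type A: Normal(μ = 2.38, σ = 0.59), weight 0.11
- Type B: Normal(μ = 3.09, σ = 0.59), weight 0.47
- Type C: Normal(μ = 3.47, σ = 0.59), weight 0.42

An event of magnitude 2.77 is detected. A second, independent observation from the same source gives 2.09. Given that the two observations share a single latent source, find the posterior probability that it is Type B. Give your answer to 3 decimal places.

0.512

Apply Bayes' rule: the posterior for each component is proportional to its prior times its likelihood at x.
Since both observations come from the same component, the likelihood for component k is f_k(x₁)·f_k(x₂).
  L_A = [(1/(0.59·√(2π)))·exp(−(2.77−2.38)²/(2·0.59²)) = 0.676173·exp(-0.21847) = 0.543472] × [0.599233] = 0.325666
  L_B = [(1/(0.59·√(2π)))·exp(−(2.77−3.09)²/(2·0.59²)) = 0.676173·exp(-0.14708) = 0.583687] × [0.160787] = 0.0938493
  L_C = [(1/(0.59·√(2π)))·exp(−(2.77−3.47)²/(2·0.59²)) = 0.676173·exp(-0.70382) = 0.334497] × [0.0438611] = 0.0146714
Prior × likelihood for each component:
  P(Z=A)·L_A = 0.11 × 0.325666 = 0.0358233
  P(Z=B)·L_B = 0.47 × 0.0938493 = 0.0441092
  P(Z=C)·L_C = 0.42 × 0.0146714 = 0.006162
Marginal: 0.0358233 + 0.0441092 + 0.006162 = 0.0860945
P(Type B | x) = 0.0441092 / 0.0860945 ≈ 0.512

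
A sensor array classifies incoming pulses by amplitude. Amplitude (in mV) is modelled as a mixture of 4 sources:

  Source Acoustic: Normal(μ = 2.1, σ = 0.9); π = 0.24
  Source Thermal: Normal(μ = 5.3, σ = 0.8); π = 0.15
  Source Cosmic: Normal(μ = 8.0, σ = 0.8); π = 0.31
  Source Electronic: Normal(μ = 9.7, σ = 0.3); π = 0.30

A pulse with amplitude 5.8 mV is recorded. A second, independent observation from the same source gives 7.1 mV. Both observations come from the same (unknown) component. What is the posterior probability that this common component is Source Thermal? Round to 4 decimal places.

The responsibility of component k is π_k f_k(x) divided by Σ_j π_j f_j(x).
Since both observations come from the same component, the likelihood for component k is f_k(x₁)·f_k(x₂).
  f_Acoustic = [(1/(0.9·√(2π)))·exp(−(5.8−2.1)²/(2·0.9²)) = 0.443269·exp(-8.45062) = 9.4757e-05] × [8.80222e-08] = 8.34072e-12
  f_Thermal = [(1/(0.8·√(2π)))·exp(−(5.8−5.3)²/(2·0.8²)) = 0.498678·exp(-0.19531) = 0.410201] × [0.0396746] = 0.0162746
  f_Cosmic = [(1/(0.8·√(2π)))·exp(−(5.8−8.0)²/(2·0.8²)) = 0.498678·exp(-3.78125) = 0.011367] × [0.264846] = 0.00301049
  f_Electronic = [(1/(0.3·√(2π)))·exp(−(5.8−9.7)²/(2·0.3²)) = 1.329808·exp(-84.50000) = 2.66628e-37] × [6.51056e-17] = 1.73589e-53
Unnormalised posteriors:
  π_Acoustic·f_Acoustic = 0.24 × 8.34072e-12 = 2.00177e-12
  π_Thermal·f_Thermal = 0.15 × 0.0162746 = 0.00244118
  π_Cosmic·f_Cosmic = 0.31 × 0.00301049 = 0.000933252
  π_Electronic·f_Electronic = 0.30 × 1.73589e-53 = 5.20768e-54
Evidence: 2.00177e-12 + 0.00244118 + 0.000933252 + 5.20768e-54 = 0.00337444
So the posterior for Source Thermal is 0.00244118 / 0.00337444 ≈ 0.7234.

0.7234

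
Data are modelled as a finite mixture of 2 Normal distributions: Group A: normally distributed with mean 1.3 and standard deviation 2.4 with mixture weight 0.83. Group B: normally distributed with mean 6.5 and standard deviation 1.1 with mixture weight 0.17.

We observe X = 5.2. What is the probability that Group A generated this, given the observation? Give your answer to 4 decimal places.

0.5457

The responsibility of component k is π_k f_k(x) divided by Σ_j π_j f_j(x).
Normal densities:
  f_A = (1/(2.4·√(2π)))·exp(−(5.2−1.3)²/(2·2.4²)) = 0.166226·exp(-1.32031) = 0.0443909
  f_B = (1/(1.1·√(2π)))·exp(−(5.2−6.5)²/(2·1.1²)) = 0.362675·exp(-0.69835) = 0.180397
Weight by the priors:
  π_A·f_A = 0.83 × 0.0443909 = 0.0368445
  π_B·f_B = 0.17 × 0.180397 = 0.0306675
Evidence: 0.0368445 + 0.0306675 = 0.067512
P(Group A | 5.2) ≈ 0.5457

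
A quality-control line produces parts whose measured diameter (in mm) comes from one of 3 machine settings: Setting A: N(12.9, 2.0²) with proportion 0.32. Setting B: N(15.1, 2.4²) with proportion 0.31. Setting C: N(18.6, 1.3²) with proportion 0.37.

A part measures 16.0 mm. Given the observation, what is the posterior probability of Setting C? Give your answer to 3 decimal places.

0.186

Apply Bayes' rule: the posterior for each component is proportional to its prior times its likelihood at x.
Evaluate each component's likelihood at the observed value:
  f_A = (1/(2.0·√(2π)))·exp(−(16.0−12.9)²/(2·2.0²)) = 0.199471·exp(-1.20125) = 0.0600045
  f_B = (1/(2.4·√(2π)))·exp(−(16.0−15.1)²/(2·2.4²)) = 0.166226·exp(-0.07031) = 0.15494
  f_C = (1/(1.3·√(2π)))·exp(−(16.0−18.6)²/(2·1.3²)) = 0.306879·exp(-2.00000) = 0.0415315
Weight by the priors:
  P(Z=A)·f_A = 0.32 × 0.0600045 = 0.0192014
  P(Z=B)·f_B = 0.31 × 0.15494 = 0.0480313
  P(Z=C)·f_C = 0.37 × 0.0415315 = 0.0153667
Denominator: 0.0192014 + 0.0480313 + 0.0153667 = 0.0825994
P(Setting C | x) ≈ 0.186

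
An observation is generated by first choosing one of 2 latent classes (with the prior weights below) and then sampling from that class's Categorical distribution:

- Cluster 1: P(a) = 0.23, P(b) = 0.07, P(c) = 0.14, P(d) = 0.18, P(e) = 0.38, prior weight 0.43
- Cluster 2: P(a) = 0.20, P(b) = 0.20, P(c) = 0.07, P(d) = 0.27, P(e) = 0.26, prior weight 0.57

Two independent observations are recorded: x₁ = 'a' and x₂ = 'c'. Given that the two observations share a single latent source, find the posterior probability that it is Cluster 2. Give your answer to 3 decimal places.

By Bayes' theorem, P(k | x) = P(Z=k) f_k(x) / Σ_j P(Z=j) f_j(x).
Since both observations come from the same component, the likelihood for component k is f_k(x₁)·f_k(x₂).
  f_1 = [0.23] × [0.14] = 0.0322
  f_2 = [0.2] × [0.07] = 0.014
Prior × likelihood for each component:
  P(Z=1)·f_1 = 0.43 × 0.0322 = 0.013846
  P(Z=2)·f_2 = 0.57 × 0.014 = 0.00798
Sum: 0.013846 + 0.00798 = 0.021826
Responsibility of Cluster 2: 0.00798 / 0.021826 ≈ 0.366

0.366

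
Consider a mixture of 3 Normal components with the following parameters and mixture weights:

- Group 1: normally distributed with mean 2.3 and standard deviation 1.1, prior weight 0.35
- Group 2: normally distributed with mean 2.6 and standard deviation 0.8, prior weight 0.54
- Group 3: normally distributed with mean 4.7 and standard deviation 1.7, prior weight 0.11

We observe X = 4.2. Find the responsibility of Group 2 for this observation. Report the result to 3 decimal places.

0.406

Posterior ∝ prior × likelihood, so P(k | x) ∝ π_k f_k(x); normalise over all components.
Evaluate each component's likelihood at the observed value:
  p_1 = (1/(1.1·√(2π)))·exp(−(4.2−2.3)²/(2·1.1²)) = 0.362675·exp(-1.49174) = 0.0815952
  p_2 = (1/(0.8·√(2π)))·exp(−(4.2−2.6)²/(2·0.8²)) = 0.498678·exp(-2.00000) = 0.0674887
  p_3 = (1/(1.7·√(2π)))·exp(−(4.2−4.7)²/(2·1.7²)) = 0.234672·exp(-0.04325) = 0.224738
Weight by the priors:
  π_1·p_1 = 0.35 × 0.0815952 = 0.0285583
  π_2·p_2 = 0.54 × 0.0674887 = 0.0364439
  π_3·p_3 = 0.11 × 0.224738 = 0.0247212
Denominator: 0.0285583 + 0.0364439 + 0.0247212 = 0.0897234
Responsibility of Group 2: 0.0364439 / 0.0897234 ≈ 0.406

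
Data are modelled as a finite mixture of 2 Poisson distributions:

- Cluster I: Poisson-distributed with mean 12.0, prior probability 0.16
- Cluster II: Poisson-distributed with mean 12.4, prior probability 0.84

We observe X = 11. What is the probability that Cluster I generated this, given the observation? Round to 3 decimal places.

Apply Bayes' rule: the posterior for each component is proportional to its prior times its likelihood at x.
Poisson probabilities:
  L_I = e^(−12.0)·12.0^11/11! = 0.114368
  L_II = e^(−12.4)·12.4^11/11! = 0.109959
Prior × likelihood for each component:
  π_I·L_I = 0.16 × 0.114368 = 0.0182989
  π_II·L_II = 0.84 × 0.109959 = 0.0923657
Marginal: 0.0182989 + 0.0923657 = 0.110665
P(Cluster I | the observation) ≈ 0.165

0.165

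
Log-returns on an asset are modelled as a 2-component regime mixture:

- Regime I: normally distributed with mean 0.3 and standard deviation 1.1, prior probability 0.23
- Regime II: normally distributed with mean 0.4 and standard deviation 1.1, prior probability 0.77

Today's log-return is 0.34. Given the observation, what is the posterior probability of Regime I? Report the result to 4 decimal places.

Posterior ∝ prior × likelihood, so P(k | x) ∝ P(Z=k) f_k(x); normalise over all components.
Component likelihoods at x = 0.34:
  p_I = (1/(1.1·√(2π)))·exp(−(0.34−0.3)²/(2·1.1²)) = 0.362675·exp(-0.00066) = 0.362435
  p_II = (1/(1.1·√(2π)))·exp(−(0.34−0.4)²/(2·1.1²)) = 0.362675·exp(-0.00149) = 0.362136
Multiply by the mixture weights:
  P(Z=I)·p_I = 0.23 × 0.362435 = 0.0833601
  P(Z=II)·p_II = 0.77 × 0.362136 = 0.278844
Marginal: 0.0833601 + 0.278844 = 0.362205
P(Regime I | the observation) ≈ 0.2301

0.2301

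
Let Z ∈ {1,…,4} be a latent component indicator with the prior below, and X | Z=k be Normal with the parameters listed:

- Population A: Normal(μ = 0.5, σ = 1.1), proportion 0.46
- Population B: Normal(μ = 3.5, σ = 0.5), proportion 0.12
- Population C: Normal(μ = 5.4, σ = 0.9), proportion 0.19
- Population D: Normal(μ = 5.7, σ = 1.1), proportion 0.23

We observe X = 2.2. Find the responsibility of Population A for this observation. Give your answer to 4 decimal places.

0.9277

By Bayes' theorem, P(k | x) = w_k f_k(x) / Σ_j w_j f_j(x).
Evaluate each component's likelihood at the observed value:
  L_A = 0.109869
  L_B = 0.0271659
  L_C = 0.000797072
  L_D = 0.00229681
Multiply by the mixture weights:
  w_A·L_A = 0.46 × 0.109869 = 0.0505399
  w_B·L_B = 0.12 × 0.0271659 = 0.00325991
  w_C·L_C = 0.19 × 0.000797072 = 0.000151444
  w_D·L_D = 0.23 × 0.00229681 = 0.000528267
Denominator: 0.0505399 + 0.00325991 + 0.000151444 + 0.000528267 = 0.0544795
So the posterior for Population A is 0.0505399 / 0.0544795 ≈ 0.9277.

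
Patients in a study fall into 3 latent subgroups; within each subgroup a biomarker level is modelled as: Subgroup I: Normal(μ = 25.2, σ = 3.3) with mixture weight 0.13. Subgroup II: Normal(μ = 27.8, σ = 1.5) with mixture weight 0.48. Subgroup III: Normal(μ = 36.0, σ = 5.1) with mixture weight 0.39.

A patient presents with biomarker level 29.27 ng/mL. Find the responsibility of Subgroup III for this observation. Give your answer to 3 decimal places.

The responsibility of component k is w_k f_k(x) divided by Σ_j w_j f_j(x).
Evaluate each component's likelihood at the observed value:
  f_I = (1/(3.3·√(2π)))·exp(−(29.27−25.2)²/(2·3.3²)) = 0.120892·exp(-0.76056) = 0.0565055
  f_II = (1/(1.5·√(2π)))·exp(−(29.27−27.8)²/(2·1.5²)) = 0.265962·exp(-0.48020) = 0.16454
  f_III = (1/(5.1·√(2π)))·exp(−(29.27−36.0)²/(2·5.1²)) = 0.078224·exp(-0.87068) = 0.0327497
Weight by the priors:
  w_I·f_I = 0.13 × 0.0565055 = 0.00734572
  w_II·f_II = 0.48 × 0.16454 = 0.078979
  w_III·f_III = 0.39 × 0.0327497 = 0.0127724
Evidence: 0.00734572 + 0.078979 + 0.0127724 = 0.0990971
Responsibility of Subgroup III: 0.0127724 / 0.0990971 ≈ 0.129

0.129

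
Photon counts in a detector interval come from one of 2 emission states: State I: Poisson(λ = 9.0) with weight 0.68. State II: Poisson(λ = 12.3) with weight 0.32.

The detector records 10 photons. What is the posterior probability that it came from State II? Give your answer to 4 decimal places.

0.2829

P(component k | x) = w_k·f_k(x) / marginal(x), where marginal(x) = Σ_j w_j·f_j(x).
Poisson probabilities:
  L_I = e^(−9.0)·9.0^10/10! = 0.11858
  L_II = e^(−12.3)·12.3^10/10! = 0.0994182
Prior × likelihood for each component:
  w_I·L_I = 0.68 × 0.11858 = 0.0806345
  w_II·L_II = 0.32 × 0.0994182 = 0.0318138
Denominator: 0.0806345 + 0.0318138 = 0.112448
Responsibility of State II: 0.0318138 / 0.112448 ≈ 0.2829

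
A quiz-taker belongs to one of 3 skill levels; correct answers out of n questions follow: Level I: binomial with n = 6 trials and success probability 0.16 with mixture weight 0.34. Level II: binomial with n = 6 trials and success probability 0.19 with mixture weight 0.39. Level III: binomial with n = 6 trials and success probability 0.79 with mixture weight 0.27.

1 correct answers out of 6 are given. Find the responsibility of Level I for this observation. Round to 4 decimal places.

0.4674

Posterior ∝ prior × likelihood, so P(k | x) ∝ w_k f_k(x); normalise over all components.
Evaluate each component's likelihood at the observed value:
  p_I = 0.401483
  p_II = 0.397493
  p_III = 0.00193586
Prior × likelihood for each component:
  w_I·p_I = 0.34 × 0.401483 = 0.136504
  w_II·p_II = 0.39 × 0.397493 = 0.155022
  w_III·p_III = 0.27 × 0.00193586 = 0.000522683
Normaliser: 0.136504 + 0.155022 + 0.000522683 = 0.292049
P(Level I | data) ≈ 0.4674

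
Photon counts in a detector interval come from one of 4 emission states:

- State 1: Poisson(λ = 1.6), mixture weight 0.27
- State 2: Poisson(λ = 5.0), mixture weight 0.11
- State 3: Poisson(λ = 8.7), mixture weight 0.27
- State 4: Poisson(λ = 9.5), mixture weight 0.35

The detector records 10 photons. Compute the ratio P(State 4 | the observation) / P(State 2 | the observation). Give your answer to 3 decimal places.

Since P(k|x) ∝ π_k f_k(x), the posterior odds are π_i f_i(x) / (π_j f_j(x)).
Evaluate each component's likelihood at the observed value:
  p_1 = 6.11738e-06
  p_2 = 0.0181328
  p_3 = 0.114043
  p_4 = 0.123502
Odds = (0.35/0.11) × (0.123502/0.0181328) = 3.18182 × 6.811 ≈ 21.671

21.671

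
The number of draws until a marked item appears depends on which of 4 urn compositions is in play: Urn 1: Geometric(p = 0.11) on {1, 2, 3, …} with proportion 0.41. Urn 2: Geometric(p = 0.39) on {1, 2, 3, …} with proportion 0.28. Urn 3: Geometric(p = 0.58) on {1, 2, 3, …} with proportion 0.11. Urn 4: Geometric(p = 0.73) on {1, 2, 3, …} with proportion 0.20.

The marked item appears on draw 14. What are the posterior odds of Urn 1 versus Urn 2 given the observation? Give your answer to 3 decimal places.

56.071

Since P(k|x) ∝ π_k f_k(x), the posterior odds are π_i f_i(x) / (π_j f_j(x)).
Evaluate each component's likelihood at the observed value:
  L_1 = 0.11·(1−0.11)^13 = 0.11·0.219821 = 0.0241804
  L_2 = 0.39·(1−0.39)^13 = 0.39·0.00161915 = 0.00063147
  L_3 = 0.58·(1−0.58)^13 = 0.58·1.26544e-05 = 7.33954e-06
  L_4 = 0.73·(1−0.73)^13 = 0.73·4.05256e-08 = 2.95837e-08
0.00991395 / 0.000176811 ≈ 56.071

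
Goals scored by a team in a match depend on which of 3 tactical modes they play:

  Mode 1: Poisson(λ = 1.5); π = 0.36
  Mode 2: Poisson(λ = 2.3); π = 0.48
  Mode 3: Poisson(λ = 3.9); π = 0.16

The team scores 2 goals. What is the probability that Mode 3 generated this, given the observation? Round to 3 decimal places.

0.102

P(component k | x) = P(Z=k)·f_k(x) / marginal(x), where marginal(x) = Σ_j P(Z=j)·f_j(x).
Evaluate each component's likelihood at the observed value:
  L_1 = e^(−1.5)·1.5^2/2! = 0.251021
  L_2 = e^(−2.3)·2.3^2/2! = 0.265185
  L_3 = e^(−3.9)·3.9^2/2! = 0.15394
Prior × likelihood for each component:
  P(Z=1)·L_1 = 0.36 × 0.251021 = 0.0903677
  P(Z=2)·L_2 = 0.48 × 0.265185 = 0.127289
  P(Z=3)·L_3 = 0.16 × 0.15394 = 0.0246304
Evidence: 0.0903677 + 0.127289 + 0.0246304 = 0.242287
Responsibility of Mode 3: 0.0246304 / 0.242287 ≈ 0.102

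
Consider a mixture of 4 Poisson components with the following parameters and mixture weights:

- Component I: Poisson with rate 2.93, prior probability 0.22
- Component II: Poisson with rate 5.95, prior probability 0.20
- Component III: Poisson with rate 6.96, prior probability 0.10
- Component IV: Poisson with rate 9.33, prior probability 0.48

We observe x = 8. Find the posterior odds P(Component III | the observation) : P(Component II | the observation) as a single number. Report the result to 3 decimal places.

Posterior odds = (π_i f_i(x)) / (π_j f_j(x)); the normalising sum cancels.
Evaluate each component's likelihood at the observed value:
  f_I = e^(−2.93)·2.93^8/8! = 0.00719346
  f_II = e^(−5.95)·5.95^8/8! = 0.101523
  f_III = e^(−6.96)·6.96^8/8! = 0.129618
  f_IV = e^(−9.33)·9.33^8/8! = 0.126347
0.0129618 / 0.0203045 ≈ 0.638

0.638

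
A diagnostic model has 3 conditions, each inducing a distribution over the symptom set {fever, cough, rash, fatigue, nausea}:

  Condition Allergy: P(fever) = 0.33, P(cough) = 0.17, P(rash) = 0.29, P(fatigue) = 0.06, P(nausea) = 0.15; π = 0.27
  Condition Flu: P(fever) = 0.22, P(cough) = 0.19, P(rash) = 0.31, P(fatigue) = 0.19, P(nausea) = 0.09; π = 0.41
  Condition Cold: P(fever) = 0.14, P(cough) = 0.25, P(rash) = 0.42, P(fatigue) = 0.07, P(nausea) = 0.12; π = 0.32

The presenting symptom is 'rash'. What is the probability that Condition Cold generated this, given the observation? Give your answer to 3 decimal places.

0.396

Posterior ∝ prior × likelihood, so P(k | x) ∝ w_k f_k(x); normalise over all components.
Categorical probabilities:
  L_Allergy = 0.29
  L_Flu = 0.31
  L_Cold = 0.42
Prior × likelihood for each component:
  w_Allergy·L_Allergy = 0.27 × 0.29 = 0.0783
  w_Flu·L_Flu = 0.41 × 0.31 = 0.1271
  w_Cold·L_Cold = 0.32 × 0.42 = 0.1344
Evidence: 0.0783 + 0.1271 + 0.1344 = 0.3398
So the posterior for Condition Cold is 0.1344 / 0.3398 ≈ 0.396.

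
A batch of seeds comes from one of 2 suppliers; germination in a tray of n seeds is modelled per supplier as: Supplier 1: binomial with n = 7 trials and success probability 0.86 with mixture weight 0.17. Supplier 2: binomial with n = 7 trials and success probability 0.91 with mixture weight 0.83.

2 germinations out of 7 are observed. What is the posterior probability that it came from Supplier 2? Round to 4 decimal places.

0.3751

Apply Bayes' rule: the posterior for each component is proportional to its prior times its likelihood at x.
Component likelihoods at x = 2 germinations out of 7:
  L_1 = C(7,2)·0.86^2·0.14^5 = 21·0.7396·5.37824e-05 = 0.000835327
  L_2 = C(7,2)·0.91^2·0.09^5 = 21·0.8281·5.9049e-06 = 0.000102687
Prior × likelihood for each component:
  P(Z=1)·L_1 = 0.17 × 0.000835327 = 0.000142006
  P(Z=2)·L_2 = 0.83 × 0.000102687 = 8.523e-05
Normaliser: 0.000142006 + 8.523e-05 = 0.000227236
So the posterior for Supplier 2 is 8.523e-05 / 0.000227236 ≈ 0.3751.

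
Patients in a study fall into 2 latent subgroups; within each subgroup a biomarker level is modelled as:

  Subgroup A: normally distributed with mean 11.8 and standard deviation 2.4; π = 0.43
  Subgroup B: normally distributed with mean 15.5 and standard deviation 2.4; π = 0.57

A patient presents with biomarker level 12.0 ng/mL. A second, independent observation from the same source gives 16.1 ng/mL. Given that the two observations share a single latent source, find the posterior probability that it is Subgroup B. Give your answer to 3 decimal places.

0.689

The responsibility of component k is π_k f_k(x) divided by Σ_j π_j f_j(x).
Since both observations come from the same component, the likelihood for component k is f_k(x₁)·f_k(x₂).
  p_A = [0.16565] × [0.0333919] = 0.00553136
  p_B = [0.0573963] × [0.161112] = 0.00924722
Weight by the priors:
  π_A·p_A = 0.43 × 0.00553136 = 0.00237848
  π_B·p_B = 0.57 × 0.00924722 = 0.00527091
Marginal: 0.00237848 + 0.00527091 = 0.0076494
So the posterior for Subgroup B is 0.00527091 / 0.0076494 ≈ 0.689.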